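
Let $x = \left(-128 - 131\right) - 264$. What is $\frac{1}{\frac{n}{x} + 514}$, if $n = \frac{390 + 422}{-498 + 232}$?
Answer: $\frac{9937}{5107676} \approx 0.0019455$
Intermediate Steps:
$n = - \frac{58}{19}$ ($n = \frac{812}{-266} = 812 \left(- \frac{1}{266}\right) = - \frac{58}{19} \approx -3.0526$)
$x = -523$ ($x = \left(-128 - 131\right) - 264 = -259 - 264 = -523$)
$\frac{1}{\frac{n}{x} + 514} = \frac{1}{- \frac{58}{19 \left(-523\right)} + 514} = \frac{1}{\left(- \frac{58}{19}\right) \left(- \frac{1}{523}\right) + 514} = \frac{1}{\frac{58}{9937} + 514} = \frac{1}{\frac{5107676}{9937}} = \frac{9937}{5107676}$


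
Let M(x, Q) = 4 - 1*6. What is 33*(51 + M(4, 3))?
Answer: 1617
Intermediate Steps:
M(x, Q) = -2 (M(x, Q) = 4 - 6 = -2)
33*(51 + M(4, 3)) = 33*(51 - 2) = 33*49 = 1617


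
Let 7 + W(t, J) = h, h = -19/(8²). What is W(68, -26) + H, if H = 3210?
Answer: 204973/64 ≈ 3202.7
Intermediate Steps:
h = -19/64 ≈ -0.29688
W(t, J) = -467/64 (W(t, J) = -7 - 19/64 = -467/64)
W(68, -26) + H = -467/64 + 3210 = 204973/64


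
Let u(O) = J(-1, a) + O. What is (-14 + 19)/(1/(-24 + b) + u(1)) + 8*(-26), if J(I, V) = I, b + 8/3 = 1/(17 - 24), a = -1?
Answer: -7183/21 ≈ -342.05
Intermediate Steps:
b = -59/21 (b = -8/3 + 1/(17 - 24) = -8/3 + 1/(-7) = -8/3 - ⅐ = -59/21 ≈ -2.8095)
u(O) = -1 + O
(-14 + 19)/(1/(-24 + b) + u(1)) + 8*(-26) = (-14 + 19)/(1/(-24 - 59/21) + (-1 + 1)) + 8*(-26) = 5/(1/(-563/21) + 0) - 208 = 5/(-21/563 + 0) - 208 = 5/(-21/563) - 208 = 5*(-563/21) - 208 = -2815/21 - 208 = -7183/21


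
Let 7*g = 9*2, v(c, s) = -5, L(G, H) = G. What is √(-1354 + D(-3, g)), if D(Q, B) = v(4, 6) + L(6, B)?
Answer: I*√1353 ≈ 36.783*I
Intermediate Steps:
g = 18/7 (g = (9*2)/7 = (⅐)*18 = 18/7 ≈ 2.5714)
D(Q, B) = 1 (D(Q, B) = -5 + 6 = 1)
√(-1354 + D(-3, g)) = √(-1354 + 1) = √(-1353) = I*√1353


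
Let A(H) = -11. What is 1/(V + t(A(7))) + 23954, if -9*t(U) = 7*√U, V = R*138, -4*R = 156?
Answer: 56201841698440/2346240383 + 63*I*√11/2346240383 ≈ 23954.0 + 8.9056e-8*I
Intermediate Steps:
R = -39 (R = -¼*156 = -39)
V = -5382 (V = -39*138 = -5382)
t(U) = -7*√U/9
1/(V + t(A(7))) + 23954 = 1/(-5382 - 7*I*√11/9) + 23954 = 23954 + 1/(-5382 - 7*I*√11/9)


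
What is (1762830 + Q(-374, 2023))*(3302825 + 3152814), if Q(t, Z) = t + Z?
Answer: 11390839447081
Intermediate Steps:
Q(t, Z) = Z + t
(1762830 + Q(-374, 2023))*(3302825 + 3152814) = (1762830 + (2023 - 374))*(3302825 + 3152814) = (1762830 + 1649)*6455639 = 1764479*6455639 = 11390839447081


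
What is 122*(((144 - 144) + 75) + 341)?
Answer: 50752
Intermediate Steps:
122*(((144 - 144) + 75) + 341) = 122*((0 + 75) + 341) = 122*(75 + 341) = 122*416 = 50752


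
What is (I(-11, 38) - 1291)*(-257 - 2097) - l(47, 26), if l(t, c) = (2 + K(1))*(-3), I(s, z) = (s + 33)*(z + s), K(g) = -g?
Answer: 1640741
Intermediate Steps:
I(s, z) = (33 + s)*(s + z)
l(t, c) = -3 (l(t, c) = (2 - 1*1)*(-3) = (2 - 1)*(-3) = 1*(-3) = -3)
(I(-11, 38) - 1291)*(-257 - 2097) - l(47, 26) = (((-11)**2 + 33*(-11) + 33*38 - 11*38) - 1291)*(-257 - 2097) - 1*(-3) = ((121 - 363 + 1254 - 418) - 1291)*(-2354) + 3 = (594 - 1291)*(-2354) + 3 = -697*(-2354) + 3 = 1640738 + 3 = 1640741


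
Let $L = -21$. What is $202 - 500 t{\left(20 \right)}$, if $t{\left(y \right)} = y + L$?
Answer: $702$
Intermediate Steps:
$t{\left(y \right)} = -21 + y$ ($t{\left(y \right)} = y - 21 = -21 + y$)
$202 - 500 t{\left(20 \right)} = 202 - 500 \left(-21 + 20\right) = 202 - -500 = 202 + 500 = 702$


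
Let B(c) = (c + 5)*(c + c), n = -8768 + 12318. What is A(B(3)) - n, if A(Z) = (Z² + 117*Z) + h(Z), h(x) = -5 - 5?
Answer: 4360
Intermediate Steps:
h(x) = -10
n = 3550
B(c) = 2*c*(5 + c) (B(c) = (5 + c)*(2*c) = 2*c*(5 + c))
A(Z) = -10 + Z² + 117*Z (A(Z) = (Z² + 117*Z) - 10 = -10 + Z² + 117*Z)
A(B(3)) - n = (-10 + (2*3*(5 + 3))² + 117*(2*3*(5 + 3))) - 1*3550 = (-10 + (2*3*8)² + 117*(2*3*8)) - 3550 = (-10 + 48² + 117*48) - 3550 = (-10 + 2304 + 5616) - 3550 = 7910 - 3550 = 4360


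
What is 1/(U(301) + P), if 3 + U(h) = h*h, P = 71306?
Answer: 1/161904 ≈ 6.1765e-6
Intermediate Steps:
U(h) = -3 + h² (U(h) = -3 + h*h = -3 + h²)
1/(U(301) + P) = 1/((-3 + 301²) + 71306) = 1/((-3 + 90601) + 71306) = 1/(90598 + 71306) = 1/161904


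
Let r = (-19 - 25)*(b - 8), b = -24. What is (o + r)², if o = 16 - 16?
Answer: 1982464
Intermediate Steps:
o = 0
r = 1408 (r = (-19 - 25)*(-24 - 8) = -44*(-32) = 1408)
(o + r)² = (0 + 1408)² = 1408² = 1982464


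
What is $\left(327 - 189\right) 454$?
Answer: $62652$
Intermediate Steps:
$\left(327 - 189\right) 454 = 138 \cdot 454 = 62652$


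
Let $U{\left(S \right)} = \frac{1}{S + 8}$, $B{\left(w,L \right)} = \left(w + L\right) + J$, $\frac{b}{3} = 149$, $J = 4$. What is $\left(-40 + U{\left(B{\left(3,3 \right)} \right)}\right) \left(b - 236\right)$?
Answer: $- \frac{151709}{18} \approx -8428.3$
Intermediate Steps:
$b = 447$ ($b = 3 \cdot 149 = 447$)
$B{\left(w,L \right)} = 4 + L + w$ ($B{\left(w,L \right)} = \left(w + L\right) + 4 = \left(L + w\right) + 4 = 4 + L + w$)
$U{\left(S \right)} = \frac{1}{8 + S}$
$\left(-40 + U{\left(B{\left(3,3 \right)} \right)}\right) \left(b - 236\right) = \left(-40 + \frac{1}{8 + \left(4 + 3 + 3\right)}\right) \left(447 - 236\right) = \left(-40 + \frac{1}{8 + 10}\right) 211 = \left(-40 + \frac{1}{18}\right) 211 = \left(- \frac{719}{18}\right) 211 = - \frac{151709}{18}$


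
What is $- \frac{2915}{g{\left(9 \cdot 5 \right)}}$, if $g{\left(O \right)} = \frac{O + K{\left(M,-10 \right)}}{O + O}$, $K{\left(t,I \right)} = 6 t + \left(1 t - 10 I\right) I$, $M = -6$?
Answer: $\frac{262350}{931} \approx 281.79$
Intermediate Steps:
$K{\left(t,I \right)} = 6 t + I \left(t - 10 I\right)$ ($K{\left(t,I \right)} = 6 t + \left(t - 10 I\right) I = 6 t + I \left(t - 10 I\right)$)
$g{\left(O \right)} = \frac{-976 + O}{2 O}$ ($g{\left(O \right)} = \frac{O - \left(-24 + 1000\right)}{O + O} = \frac{O - 976}{2 O} = \left(O - 976\right) \frac{1}{2 O} = \left(-976 + O\right) \frac{1}{2 O} = \frac{-976 + O}{2 O}$)
$- \frac{2915}{g{\left(9 \cdot 5 \right)}} = - \frac{2915}{\frac{1}{2} \frac{1}{9 \cdot 5} \left(-976 + 9 \cdot 5\right)} = - \frac{2915}{\frac{1}{2} \cdot \frac{1}{45} \left(-976 + 45\right)} = - \frac{2915}{\frac{1}{2} \cdot \frac{1}{45} \left(-931\right)} = - \frac{2915}{- \frac{931}{90}} = \left(-2915\right) \left(- \frac{90}{931}\right) = \frac{262350}{931}$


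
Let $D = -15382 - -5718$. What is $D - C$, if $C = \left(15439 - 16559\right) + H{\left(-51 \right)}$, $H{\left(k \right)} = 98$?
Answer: $-8642$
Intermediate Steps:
$D = -9664$ ($D = -15382 + 5718 = -9664$)
$C = -1022$ ($C = \left(15439 - 16559\right) + 98 = -1120 + 98 = -1022$)
$D - C = -9664 - -1022 = -9664 + 1022 = -8642$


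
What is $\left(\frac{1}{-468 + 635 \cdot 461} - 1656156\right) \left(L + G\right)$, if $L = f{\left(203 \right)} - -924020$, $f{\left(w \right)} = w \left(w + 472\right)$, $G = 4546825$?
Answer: $- \frac{2714431968443873370}{292267} \approx -9.2875 \cdot 10^{12}$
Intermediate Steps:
$f{\left(w \right)} = w \left(472 + w\right)$
$L = 1061045$ ($L = 203 \left(472 + 203\right) - -924020 = 203 \cdot 675 + 924020 = 137025 + 924020 = 1061045$)
$\left(\frac{1}{-468 + 635 \cdot 461} - 1656156\right) \left(L + G\right) = \left(\frac{1}{-468 + 635 \cdot 461} - 1656156\right) \left(1061045 + 4546825\right) = \left(\frac{1}{-468 + 292735} - 1656156\right) 5607870 = \left(\frac{1}{292267} - 1656156\right) 5607870 = \left(- \frac{484039745651}{292267}\right) 5607870 = - \frac{2714431968443873370}{292267}$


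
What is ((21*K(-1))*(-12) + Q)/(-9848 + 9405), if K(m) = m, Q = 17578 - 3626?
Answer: -14204/443 ≈ -32.063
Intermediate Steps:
Q = 13952
((21*K(-1))*(-12) + Q)/(-9848 + 9405) = ((21*(-1))*(-12) + 13952)/(-9848 + 9405) = (-21*(-12) + 13952)/(-443) = (252 + 13952)*(-1/443) = 14204*(-1/443) = -14204/443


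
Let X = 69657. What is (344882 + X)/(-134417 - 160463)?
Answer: -414539/294880 ≈ -1.4058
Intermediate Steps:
(344882 + X)/(-134417 - 160463) = (344882 + 69657)/(-134417 - 160463) = 414539/(-294880) = 414539*(-1/294880) = -414539/294880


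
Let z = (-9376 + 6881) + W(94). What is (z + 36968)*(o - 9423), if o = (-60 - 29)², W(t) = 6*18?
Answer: -51940662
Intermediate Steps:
W(t) = 108
o = 7921 (o = (-89)² = 7921)
z = -2387 (z = (-9376 + 6881) + 108 = -2495 + 108 = -2387)
(z + 36968)*(o - 9423) = (-2387 + 36968)*(7921 - 9423) = 34581*(-1502) = -51940662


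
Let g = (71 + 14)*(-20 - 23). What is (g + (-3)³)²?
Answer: 13557124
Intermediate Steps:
g = -3655 (g = 85*(-43) = -3655)
(g + (-3)³)² = (-3655 + (-3)³)² = (-3655 - 27)² = (-3682)² = 13557124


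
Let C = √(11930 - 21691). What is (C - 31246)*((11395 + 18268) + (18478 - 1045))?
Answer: -1471561616 + 47096*I*√9761 ≈ -1.4716e+9 + 4.653e+6*I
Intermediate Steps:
C = I*√9761 (C = √(-9761) = I*√9761 ≈ 98.798*I)
(C - 31246)*((11395 + 18268) + (18478 - 1045)) = (I*√9761 - 31246)*((11395 + 18268) + (18478 - 1045)) = (-31246 + I*√9761)*(29663 + 17433) = (-31246 + I*√9761)*47096 = -1471561616 + 47096*I*√9761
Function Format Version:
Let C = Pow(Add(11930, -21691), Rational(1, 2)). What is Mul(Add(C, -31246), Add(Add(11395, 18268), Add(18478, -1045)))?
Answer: Add(-1471561616, Mul(47096, I, Pow(9761, Rational(1, 2)))) ≈ Add(-1.4716e+9, Mul(4.6530e+6, I))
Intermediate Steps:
C = Mul(I, Pow(9761, Rational(1, 2))) (C = Pow(-9761, Rational(1, 2)) = Mul(I, Pow(9761, Rational(1, 2))) ≈ Mul(98.798, I))
Mul(Add(C, -31246), Add(Add(11395, 18268), Add(18478, -1045))) = Mul(Add(Mul(I, Pow(9761, Rational(1, 2))), -31246), Add(Add(11395, 18268), Add(18478, -1045))) = Mul(Add(-31246, Mul(I, Pow(9761, Rational(1, 2)))), Add(29663, 17433)) = Mul(Add(-31246, Mul(I, Pow(9761, Rational(1, 2)))), 47096) = Add(-1471561616, Mul(47096, I, Pow(9761, Rational(1, 2))))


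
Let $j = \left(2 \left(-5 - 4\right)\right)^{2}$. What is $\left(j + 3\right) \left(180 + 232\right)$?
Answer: $134724$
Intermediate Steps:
$j = 324$ ($j = \left(2 \left(-9\right)\right)^{2} = \left(-18\right)^{2} = 324$)
$\left(j + 3\right) \left(180 + 232\right) = \left(324 + 3\right) \left(180 + 232\right) = 327 \cdot 412 = 134724$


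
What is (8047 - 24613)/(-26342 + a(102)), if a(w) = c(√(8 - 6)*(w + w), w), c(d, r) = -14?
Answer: 753/1198 ≈ 0.62855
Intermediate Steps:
a(w) = -14
(8047 - 24613)/(-26342 + a(102)) = (8047 - 24613)/(-26342 - 14) = -16566/(-26356) = -16566*(-1/26356) = 753/1198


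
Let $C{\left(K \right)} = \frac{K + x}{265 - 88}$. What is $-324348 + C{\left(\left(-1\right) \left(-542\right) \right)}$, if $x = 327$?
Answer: $- \frac{57408727}{177} \approx -3.2434 \cdot 10^{5}$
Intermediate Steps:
$C{\left(K \right)} = \frac{109}{59} + \frac{K}{177}$ ($C{\left(K \right)} = \frac{K + 327}{265 - 88} = \frac{327 + K}{177} = \left(327 + K\right) \frac{1}{177} = \frac{109}{59} + \frac{K}{177}$)
$-324348 + C{\left(\left(-1\right) \left(-542\right) \right)} = -324348 + \left(\frac{109}{59} + \frac{\left(-1\right) \left(-542\right)}{177}\right) = -324348 + \left(\frac{109}{59} + \frac{1}{177} \cdot 542\right) = -324348 + \left(\frac{109}{59} + \frac{542}{177}\right) = -324348 + \frac{869}{177} = - \frac{57408727}{177}$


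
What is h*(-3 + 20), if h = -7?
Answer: -119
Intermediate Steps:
h*(-3 + 20) = -7*(-3 + 20) = -7*17 = -119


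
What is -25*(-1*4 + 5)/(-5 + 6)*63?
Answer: -1575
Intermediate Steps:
-25*(-1*4 + 5)/(-5 + 6)*63 = -25*(-4 + 5)/1*63 = -25*1*1*63 = -25*63 = -1575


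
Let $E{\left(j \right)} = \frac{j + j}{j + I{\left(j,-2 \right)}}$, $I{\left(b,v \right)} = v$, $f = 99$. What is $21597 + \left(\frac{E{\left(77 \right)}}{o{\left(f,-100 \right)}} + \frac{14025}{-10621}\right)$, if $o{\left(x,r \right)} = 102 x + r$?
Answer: $\frac{85995690239417}{3982078425} \approx 21596.0$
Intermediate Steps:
$o{\left(x,r \right)} = r + 102 x$
$E{\left(j \right)} = \frac{2 j}{-2 + j}$ ($E{\left(j \right)} = \frac{j + j}{j - 2} = \frac{2 j}{-2 + j}$)
$21597 + \left(\frac{E{\left(77 \right)}}{o{\left(f,-100 \right)}} + \frac{14025}{-10621}\right) = 21597 + \left(\frac{2 \cdot 77 \frac{1}{-2 + 77}}{-100 + 102 \cdot 99} + \frac{14025}{-10621}\right) = 21597 + \left(\frac{2 \cdot 77 \cdot \frac{1}{75}}{-100 + 10098} + 14025 \left(- \frac{1}{10621}\right)\right) = 21597 - \left(\frac{14025}{10621} - \frac{2 \cdot 77 \cdot \frac{1}{75}}{9998}\right) = 21597 + \left(\frac{154}{75} \cdot \frac{1}{9998} - \frac{14025}{10621}\right) = 21597 + \left(\frac{77}{374925} - \frac{14025}{10621}\right) = 21597 - \frac{5257505308}{3982078425} = \frac{85995690239417}{3982078425}$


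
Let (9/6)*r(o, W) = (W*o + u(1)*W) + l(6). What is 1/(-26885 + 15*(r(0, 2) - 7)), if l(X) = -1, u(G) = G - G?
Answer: -1/27000 ≈ -3.7037e-5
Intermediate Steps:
u(G) = 0
r(o, W) = -⅔ + 2*W*o/3 (r(o, W) = 2*((W*o + 0*W) - 1)/3 = 2*((W*o + 0) - 1)/3 = 2*(W*o - 1)/3 = 2*(-1 + W*o)/3 = -⅔ + 2*W*o/3)
1/(-26885 + 15*(r(0, 2) - 7)) = 1/(-26885 + 15*((-⅔ + (⅔)*2*0) - 7)) = 1/(-26885 + 15*((-⅔ + 0) - 7)) = 1/(-26885 + 15*(-⅔ - 7)) = 1/(-26885 + 15*(-23/3)) = 1/(-26885 - 115) = 1/(-27000) = -1/27000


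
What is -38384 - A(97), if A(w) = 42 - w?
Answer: -38329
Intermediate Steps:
-38384 - A(97) = -38384 - (42 - 1*97) = -38384 - (42 - 97) = -38384 - 1*(-55) = -38384 + 55 = -38329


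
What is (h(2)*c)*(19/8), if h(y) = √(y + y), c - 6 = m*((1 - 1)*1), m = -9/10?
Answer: 57/2 ≈ 28.500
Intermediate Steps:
m = -9/10 (m = -9*⅒ = -9/10 ≈ -0.90000)
c = 6 (c = 6 - 9*(1 - 1)/10 = 6 - 0 = 6 - 9/10*0 = 6 + 0 = 6)
h(y) = √2*√y (h(y) = √(2*y) = √2*√y)
(h(2)*c)*(19/8) = ((√2*√2)*6)*(19/8) = (2*6)*(19*(⅛)) = 12*(19/8) = 57/2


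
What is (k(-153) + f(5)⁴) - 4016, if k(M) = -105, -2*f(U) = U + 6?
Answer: -51295/16 ≈ -3205.9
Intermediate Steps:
f(U) = -3 - U/2 (f(U) = -(U + 6)/2 = -(6 + U)/2 = -3 - U/2)
(k(-153) + f(5)⁴) - 4016 = (-105 + (-3 - ½*5)⁴) - 4016 = (-105 + (-3 - 5/2)⁴) - 4016 = (-105 + (-11/2)⁴) - 4016 = (-105 + 14641/16) - 4016 = 12961/16 - 4016 = -51295/16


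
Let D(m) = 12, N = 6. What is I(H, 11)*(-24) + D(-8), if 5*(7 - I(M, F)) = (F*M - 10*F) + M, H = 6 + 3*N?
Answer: 3492/5 ≈ 698.40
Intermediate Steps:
H = 24 (H = 6 + 3*6 = 6 + 18 = 24)
I(M, F) = 7 + 2*F - M/5 - F*M/5 (I(M, F) = 7 - ((F*M - 10*F) + M)/5 = 7 - ((-10*F + F*M) + M)/5 = 7 - (M - 10*F + F*M)/5 = 7 + (2*F - M/5 - F*M/5) = 7 + 2*F - M/5 - F*M/5)
I(H, 11)*(-24) + D(-8) = (7 + 2*11 - 1/5*24 - 1/5*11*24)*(-24) + 12 = (7 + 22 - 24/5 - 264/5)*(-24) + 12 = -143/5*(-24) + 12 = 3432/5 + 12 = 3492/5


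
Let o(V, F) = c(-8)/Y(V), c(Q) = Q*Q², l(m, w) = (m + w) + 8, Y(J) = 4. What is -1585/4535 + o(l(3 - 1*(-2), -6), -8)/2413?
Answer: -881017/2188591 ≈ -0.40255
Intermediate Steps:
l(m, w) = 8 + m + w
c(Q) = Q³
o(V, F) = -128 (o(V, F) = (-8)³/4 = -512*¼ = -128)
-1585/4535 + o(l(3 - 1*(-2), -6), -8)/2413 = -1585/4535 - 128/2413 = -1585*1/4535 - 128*1/2413 = -317/907 - 128/2413 = -881017/2188591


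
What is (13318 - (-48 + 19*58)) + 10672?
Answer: 22936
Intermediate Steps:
(13318 - (-48 + 19*58)) + 10672 = (13318 - (-48 + 1102)) + 10672 = (13318 - 1*1054) + 10672 = (13318 - 1054) + 10672 = 12264 + 10672 = 22936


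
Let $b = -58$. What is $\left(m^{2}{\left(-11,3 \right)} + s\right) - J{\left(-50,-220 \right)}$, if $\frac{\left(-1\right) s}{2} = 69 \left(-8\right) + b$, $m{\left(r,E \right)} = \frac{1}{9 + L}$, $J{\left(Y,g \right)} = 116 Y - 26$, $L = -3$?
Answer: $\frac{253657}{36} \approx 7046.0$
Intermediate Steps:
$J{\left(Y,g \right)} = -26 + 116 Y$
$m{\left(r,E \right)} = \frac{1}{6}$ ($m{\left(r,E \right)} = \frac{1}{9 - 3} = \frac{1}{6}$)
$s = 1220$ ($s = - 2 \left(69 \left(-8\right) - 58\right) = - 2 \left(-552 - 58\right) = \left(-2\right) \left(-610\right) = 1220$)
$\left(m^{2}{\left(-11,3 \right)} + s\right) - J{\left(-50,-220 \right)} = \left(\left(\frac{1}{6}\right)^{2} + 1220\right) - \left(-26 + 116 \left(-50\right)\right) = \left(\frac{1}{36} + 1220\right) - \left(-26 - 5800\right) = \frac{43921}{36} - -5826 = \frac{43921}{36} + 5826 = \frac{253657}{36}$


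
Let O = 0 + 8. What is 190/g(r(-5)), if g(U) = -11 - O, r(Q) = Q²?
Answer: -10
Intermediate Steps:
O = 8
g(U) = -19 (g(U) = -11 - 1*8 = -11 - 8 = -19)
190/g(r(-5)) = 190/(-19) = 190*(-1/19) = -10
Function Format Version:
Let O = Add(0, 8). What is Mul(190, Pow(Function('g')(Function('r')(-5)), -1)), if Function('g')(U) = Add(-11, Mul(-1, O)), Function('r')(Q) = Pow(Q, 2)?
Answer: -10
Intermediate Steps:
O = 8
Function('g')(U) = -19 (Function('g')(U) = Add(-11, Mul(-1, 8)) = Add(-11, -8) = -19)
Mul(190, Pow(Function('g')(Function('r')(-5)), -1)) = Mul(190, Pow(-19, -1)) = Mul(190, Rational(-1, 19)) = -10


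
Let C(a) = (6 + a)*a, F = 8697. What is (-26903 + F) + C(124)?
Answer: -2086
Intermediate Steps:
C(a) = a*(6 + a)
(-26903 + F) + C(124) = (-26903 + 8697) + 124*(6 + 124) = -18206 + 124*130 = -18206 + 16120 = -2086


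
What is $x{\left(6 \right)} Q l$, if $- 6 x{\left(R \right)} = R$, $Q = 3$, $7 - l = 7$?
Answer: $0$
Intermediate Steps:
$l = 0$ ($l = 7 - 7 = 0$)
$x{\left(R \right)} = - \frac{R}{6}$
$x{\left(6 \right)} Q l = \left(- \frac{1}{6}\right) 6 \cdot 3 \cdot 0 = \left(-1\right) 3 \cdot 0 = \left(-3\right) 0 = 0$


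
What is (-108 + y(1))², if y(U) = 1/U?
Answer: 11449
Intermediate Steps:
(-108 + y(1))² = (-108 + 1/1)² = (-108 + 1)² = (-107)² = 11449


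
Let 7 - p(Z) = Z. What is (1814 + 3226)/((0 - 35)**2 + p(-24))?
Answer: 630/157 ≈ 4.0127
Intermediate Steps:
p(Z) = 7 - Z
(1814 + 3226)/((0 - 35)**2 + p(-24)) = (1814 + 3226)/((0 - 35)**2 + (7 - 1*(-24))) = 5040/((-35)**2 + (7 + 24)) = 5040/(1225 + 31) = 5040/1256 = 5040*(1/1256) = 630/157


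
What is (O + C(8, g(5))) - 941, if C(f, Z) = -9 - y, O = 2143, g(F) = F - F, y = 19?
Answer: 1174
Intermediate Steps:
g(F) = 0
C(f, Z) = -28 (C(f, Z) = -9 - 1*19 = -9 - 19 = -28)
(O + C(8, g(5))) - 941 = (2143 - 28) - 941 = 2115 - 941 = 1174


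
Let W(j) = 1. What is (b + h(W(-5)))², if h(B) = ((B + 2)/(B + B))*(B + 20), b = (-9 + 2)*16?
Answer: 25921/4 ≈ 6480.3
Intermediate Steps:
b = -112 (b = -7*16 = -112)
h(B) = (2 + B)*(20 + B)/(2*B) (h(B) = ((2 + B)/((2*B)))*(20 + B) = ((2 + B)*(1/(2*B)))*(20 + B) = ((2 + B)/(2*B))*(20 + B) = (2 + B)*(20 + B)/(2*B))
(b + h(W(-5)))² = (-112 + (11 + (½)*1 + 20/1))² = (-112 + (11 + ½ + 20*1))² = (-112 + (11 + ½ + 20))² = (-112 + 63/2)² = (-161/2)² = 25921/4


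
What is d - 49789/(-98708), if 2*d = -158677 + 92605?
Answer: -3260867699/98708 ≈ -33036.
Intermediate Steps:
d = -33036 (d = (-158677 + 92605)/2 = (½)*(-66072) = -33036)
d - 49789/(-98708) = -33036 - 49789/(-98708) = -33036 - 49789*(-1/98708) = -33036 + 49789/98708 = -3260867699/98708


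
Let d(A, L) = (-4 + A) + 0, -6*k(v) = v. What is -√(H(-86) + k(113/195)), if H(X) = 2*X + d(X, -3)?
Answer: -I*√39864890/390 ≈ -16.189*I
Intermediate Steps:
k(v) = -v/6
d(A, L) = -4 + A
H(X) = -4 + 3*X (H(X) = 2*X + (-4 + X) = -4 + 3*X)
-√(H(-86) + k(113/195)) = -√((-4 + 3*(-86)) - 113/(6*195)) = -√((-4 - 258) - 113/(6*195)) = -√(-262 - ⅙*113/195) = -√(-262 - 113/1170) = -√(-306653/1170) = -I*√39864890/390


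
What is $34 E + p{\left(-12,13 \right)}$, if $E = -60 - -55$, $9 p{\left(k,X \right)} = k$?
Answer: $- \frac{514}{3} \approx -171.33$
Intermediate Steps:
$p{\left(k,X \right)} = \frac{k}{9}$
$E = -5$ ($E = -60 + 55 = -5$)
$34 E + p{\left(-12,13 \right)} = 34 \left(-5\right) + \frac{1}{9} \left(-12\right) = -170 - \frac{4}{3} = - \frac{514}{3}$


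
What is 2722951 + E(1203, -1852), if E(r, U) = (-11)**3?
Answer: 2721620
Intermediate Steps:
E(r, U) = -1331
2722951 + E(1203, -1852) = 2722951 - 1331 = 2721620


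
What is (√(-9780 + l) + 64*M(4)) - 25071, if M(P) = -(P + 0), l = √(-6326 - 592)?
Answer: -25327 + √(-9780 + I*√6918) ≈ -25327.0 + 98.895*I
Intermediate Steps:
l = I*√6918 (l = √(-6918) = I*√6918 ≈ 83.175*I)
M(P) = -P
(√(-9780 + l) + 64*M(4)) - 25071 = (√(-9780 + I*√6918) + 64*(-1*4)) - 25071 = (√(-9780 + I*√6918) + 64*(-4)) - 25071 = (√(-9780 + I*√6918) - 256) - 25071 = (-256 + √(-9780 + I*√6918)) - 25071 = -25327 + √(-9780 + I*√6918)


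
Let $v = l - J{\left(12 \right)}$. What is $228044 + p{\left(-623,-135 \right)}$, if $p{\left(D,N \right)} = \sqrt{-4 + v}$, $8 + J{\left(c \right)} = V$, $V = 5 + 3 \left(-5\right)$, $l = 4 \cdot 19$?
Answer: $228044 + 3 \sqrt{10} \approx 2.2805 \cdot 10^{5}$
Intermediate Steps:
$l = 76$
$V = -10$ ($V = 5 - 15 = -10$)
$J{\left(c \right)} = -18$ ($J{\left(c \right)} = -8 - 10 = -18$)
$v = 94$ ($v = 76 - -18 = 76 + 18 = 94$)
$p{\left(D,N \right)} = 3 \sqrt{10}$ ($p{\left(D,N \right)} = \sqrt{-4 + 94} = \sqrt{90} = 3 \sqrt{10}$)
$228044 + p{\left(-623,-135 \right)} = 228044 + 3 \sqrt{10}$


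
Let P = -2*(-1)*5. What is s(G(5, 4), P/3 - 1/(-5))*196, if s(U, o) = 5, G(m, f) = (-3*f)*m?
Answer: 980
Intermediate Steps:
P = 10 (P = 2*5 = 10)
G(m, f) = -3*f*m
s(G(5, 4), P/3 - 1/(-5))*196 = 5*196 = 980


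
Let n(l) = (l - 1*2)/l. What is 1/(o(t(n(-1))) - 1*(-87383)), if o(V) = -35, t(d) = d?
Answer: 1/87348 ≈ 1.1448e-5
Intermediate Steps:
n(l) = (-2 + l)/l (n(l) = (l - 2)/l = (-2 + l)/l)
1/(o(t(n(-1))) - 1*(-87383)) = 1/(-35 - 1*(-87383)) = 1/(-35 + 87383) = 1/87348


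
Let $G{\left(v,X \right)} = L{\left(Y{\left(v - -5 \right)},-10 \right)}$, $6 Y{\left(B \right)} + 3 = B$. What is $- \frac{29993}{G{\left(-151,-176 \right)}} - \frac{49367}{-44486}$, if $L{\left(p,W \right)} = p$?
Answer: $\frac{8012967271}{6628414} \approx 1208.9$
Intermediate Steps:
$Y{\left(B \right)} = - \frac{1}{2} + \frac{B}{6}$
$G{\left(v,X \right)} = \frac{1}{3} + \frac{v}{6}$ ($G{\left(v,X \right)} = - \frac{1}{2} + \frac{v - -5}{6} = - \frac{1}{2} + \frac{v + 5}{6} = - \frac{1}{2} + \frac{5 + v}{6} = - \frac{1}{2} + \left(\frac{5}{6} + \frac{v}{6}\right) = \frac{1}{3} + \frac{v}{6}$)
$- \frac{29993}{G{\left(-151,-176 \right)}} - \frac{49367}{-44486} = - \frac{29993}{\frac{1}{3} + \frac{1}{6} \left(-151\right)} - \frac{49367}{-44486} = - \frac{29993}{\frac{1}{3} - \frac{151}{6}} - - \frac{49367}{44486} = - \frac{29993}{- \frac{149}{6}} + \frac{49367}{44486} = \left(-29993\right) \left(- \frac{6}{149}\right) + \frac{49367}{44486} = \frac{179958}{149} + \frac{49367}{44486} = \frac{8012967271}{6628414}$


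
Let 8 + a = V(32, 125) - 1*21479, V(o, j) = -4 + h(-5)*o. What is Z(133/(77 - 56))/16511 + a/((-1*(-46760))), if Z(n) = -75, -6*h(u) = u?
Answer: -153387689/330880440 ≈ -0.46357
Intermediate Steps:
h(u) = -u/6
V(o, j) = -4 + 5*o/6 (V(o, j) = -4 + (-⅙*(-5))*o = -4 + 5*o/6)
a = -64393/3 (a = -8 + ((-4 + (⅚)*32) - 1*21479) = -8 + ((-4 + 80/3) - 21479) = -8 + (68/3 - 21479) = -8 - 64369/3 = -64393/3 ≈ -21464.)
Z(133/(77 - 56))/16511 + a/((-1*(-46760))) = -75/16511 - 64393/(3*((-1*(-46760)))) = -75*1/16511 - 64393/3/46760 = -75/16511 - 64393/3*1/46760 = -75/16511 - 9199/20040 = -153387689/330880440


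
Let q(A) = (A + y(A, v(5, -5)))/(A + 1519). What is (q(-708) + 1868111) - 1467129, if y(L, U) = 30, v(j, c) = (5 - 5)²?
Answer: 325195724/811 ≈ 4.0098e+5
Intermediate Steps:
v(j, c) = 0 (v(j, c) = 0² = 0)
q(A) = (30 + A)/(1519 + A) (q(A) = (A + 30)/(A + 1519) = (30 + A)/(1519 + A))
(q(-708) + 1868111) - 1467129 = ((30 - 708)/(1519 - 708) + 1868111) - 1467129 = (-678/811 + 1868111) - 1467129 = 1515037343/811 - 1467129 = 325195724/811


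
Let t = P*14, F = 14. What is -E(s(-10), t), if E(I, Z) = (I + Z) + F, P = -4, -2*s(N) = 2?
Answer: 43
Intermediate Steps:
s(N) = -1 (s(N) = -1/2*2 = -1)
t = -56 (t = -4*14 = -56)
E(I, Z) = 14 + I + Z (E(I, Z) = (I + Z) + 14 = 14 + I + Z)
-E(s(-10), t) = -(14 - 1 - 56) = -1*(-43) = 43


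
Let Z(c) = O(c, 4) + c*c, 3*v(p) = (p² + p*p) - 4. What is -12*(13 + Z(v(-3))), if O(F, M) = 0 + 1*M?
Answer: -1396/3 ≈ -465.33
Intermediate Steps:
O(F, M) = M (O(F, M) = 0 + M = M)
v(p) = -4/3 + 2*p²/3 (v(p) = ((p² + p*p) - 4)/3 = ((p² + p²) - 4)/3 = (2*p² - 4)/3 = (-4 + 2*p²)/3 = -4/3 + 2*p²/3)
Z(c) = 4 + c² (Z(c) = 4 + c*c = 4 + c²)
-12*(13 + Z(v(-3))) = -12*(13 + (4 + (-4/3 + (⅔)*(-3)²)²)) = -12*(13 + (4 + (-4/3 + (⅔)*9)²)) = -12*(13 + (4 + (-4/3 + 6)²)) = -12*(13 + (4 + (14/3)²)) = -12*(13 + (4 + 196/9)) = -12*(13 + 232/9) = -12*349/9 = -1396/3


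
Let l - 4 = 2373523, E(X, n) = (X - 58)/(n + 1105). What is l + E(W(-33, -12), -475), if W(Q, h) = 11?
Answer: 1495321963/630 ≈ 2.3735e+6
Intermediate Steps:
E(X, n) = (-58 + X)/(1105 + n)
l = 2373527 (l = 4 + 2373523 = 2373527)
l + E(W(-33, -12), -475) = 2373527 + (-58 + 11)/(1105 - 475) = 2373527 - 47/630 = 1495321963/630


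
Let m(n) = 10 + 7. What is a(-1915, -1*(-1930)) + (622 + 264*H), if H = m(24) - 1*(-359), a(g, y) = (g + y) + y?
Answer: 101831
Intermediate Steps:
a(g, y) = g + 2*y
m(n) = 17
H = 376 (H = 17 - 1*(-359) = 17 + 359 = 376)
a(-1915, -1*(-1930)) + (622 + 264*H) = (-1915 + 2*(-1*(-1930))) + (622 + 264*376) = (-1915 + 2*1930) + (622 + 99264) = (-1915 + 3860) + 99886 = 1945 + 99886 = 101831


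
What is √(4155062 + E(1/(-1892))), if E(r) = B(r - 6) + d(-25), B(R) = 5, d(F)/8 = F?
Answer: √4154867 ≈ 2038.3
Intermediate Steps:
d(F) = 8*F
E(r) = -195 (E(r) = 5 + 8*(-25) = 5 - 200 = -195)
√(4155062 + E(1/(-1892))) = √(4155062 - 195) = √4154867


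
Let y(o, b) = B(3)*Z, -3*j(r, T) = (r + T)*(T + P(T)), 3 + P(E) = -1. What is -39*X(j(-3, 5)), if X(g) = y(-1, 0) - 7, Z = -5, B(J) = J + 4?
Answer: 1638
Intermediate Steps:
B(J) = 4 + J
P(E) = -4 (P(E) = -3 - 1 = -4)
j(r, T) = -(-4 + T)*(T + r)/3 (j(r, T) = -(r + T)*(T - 4)/3 = -(T + r)*(-4 + T)/3 = -(-4 + T)*(T + r)/3)
y(o, b) = -35 (y(o, b) = (4 + 3)*(-5) = 7*(-5) = -35)
X(g) = -42 (X(g) = -35 - 7 = -42)
-39*X(j(-3, 5)) = -39*(-42) = 1638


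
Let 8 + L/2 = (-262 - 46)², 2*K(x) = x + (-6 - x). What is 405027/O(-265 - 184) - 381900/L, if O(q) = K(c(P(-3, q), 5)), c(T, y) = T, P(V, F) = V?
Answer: -6403302327/47428 ≈ -1.3501e+5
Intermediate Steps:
K(x) = -3 (K(x) = (x + (-6 - x))/2 = (½)*(-6) = -3)
O(q) = -3
L = 189712 (L = -16 + 2*(-262 - 46)² = -16 + 2*(-308)² = -16 + 2*94864 = -16 + 189728 = 189712)
405027/O(-265 - 184) - 381900/L = 405027/(-3) - 381900/189712 = 405027*(-⅓) - 381900*1/189712 = -135009 - 95475/47428 = -6403302327/47428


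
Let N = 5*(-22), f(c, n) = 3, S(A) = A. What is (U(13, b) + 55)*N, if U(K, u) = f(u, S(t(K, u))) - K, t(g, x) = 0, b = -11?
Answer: -4950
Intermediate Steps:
U(K, u) = 3 - K
N = -110
(U(13, b) + 55)*N = ((3 - 1*13) + 55)*(-110) = ((3 - 13) + 55)*(-110) = (-10 + 55)*(-110) = 45*(-110) = -4950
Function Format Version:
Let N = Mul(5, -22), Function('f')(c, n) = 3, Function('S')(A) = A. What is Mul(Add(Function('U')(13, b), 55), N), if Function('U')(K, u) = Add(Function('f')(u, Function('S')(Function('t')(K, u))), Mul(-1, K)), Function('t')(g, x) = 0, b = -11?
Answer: -4950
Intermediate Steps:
Function('U')(K, u) = Add(3, Mul(-1, K))
N = -110
Mul(Add(Function('U')(13, b), 55), N) = Mul(Add(Add(3, Mul(-1, 13)), 55), -110) = Mul(Add(Add(3, -13), 55), -110) = Mul(Add(-10, 55), -110) = Mul(45, -110) = -4950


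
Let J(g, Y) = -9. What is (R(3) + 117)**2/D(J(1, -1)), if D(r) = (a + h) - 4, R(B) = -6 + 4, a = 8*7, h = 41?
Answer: 13225/93 ≈ 142.20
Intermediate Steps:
a = 56
R(B) = -2
D(r) = 93 (D(r) = (56 + 41) - 4 = 97 - 4 = 93)
(R(3) + 117)**2/D(J(1, -1)) = (-2 + 117)**2/93 = 115**2*(1/93) = 13225*(1/93) = 13225/93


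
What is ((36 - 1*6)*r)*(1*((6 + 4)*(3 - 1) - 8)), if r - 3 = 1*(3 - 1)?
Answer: 1800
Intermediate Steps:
r = 5 (r = 3 + 1*(3 - 1) = 3 + 1*2 = 3 + 2 = 5)
((36 - 1*6)*r)*(1*((6 + 4)*(3 - 1) - 8)) = ((36 - 1*6)*5)*(1*((6 + 4)*(3 - 1) - 8)) = ((36 - 6)*5)*(1*(10*2 - 8)) = (30*5)*(1*(20 - 8)) = 150*(1*12) = 150*12 = 1800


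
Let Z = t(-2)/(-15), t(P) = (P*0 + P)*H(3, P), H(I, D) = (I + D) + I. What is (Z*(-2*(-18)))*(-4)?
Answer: -384/5 ≈ -76.800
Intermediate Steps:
H(I, D) = D + 2*I (H(I, D) = (D + I) + I = D + 2*I)
t(P) = P*(6 + P) (t(P) = (P*0 + P)*(P + 2*3) = (0 + P)*(P + 6) = P*(6 + P))
Z = 8/15 (Z = -2*(6 - 2)/(-15) = -2*4*(-1/15) = -8*(-1/15) = 8/15 ≈ 0.53333)
(Z*(-2*(-18)))*(-4) = (8*(-2*(-18))/15)*(-4) = ((8/15)*36)*(-4) = (96/5)*(-4) = -384/5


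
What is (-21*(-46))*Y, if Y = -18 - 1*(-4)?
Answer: -13524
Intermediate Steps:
Y = -14 (Y = -18 + 4 = -14)
(-21*(-46))*Y = -21*(-46)*(-14) = 966*(-14) = -13524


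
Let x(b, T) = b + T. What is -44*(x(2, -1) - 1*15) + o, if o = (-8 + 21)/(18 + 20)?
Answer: 23421/38 ≈ 616.34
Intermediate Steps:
x(b, T) = T + b
o = 13/38 ≈ 0.34211
-44*(x(2, -1) - 1*15) + o = -44*((-1 + 2) - 1*15) + 13/38 = -44*(1 - 15) + 13/38 = -44*(-14) + 13/38 = 616 + 13/38 = 23421/38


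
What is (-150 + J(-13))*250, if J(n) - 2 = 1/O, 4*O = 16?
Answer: -73875/2 ≈ -36938.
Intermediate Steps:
O = 4 (O = (¼)*16 = 4)
J(n) = 9/4 (J(n) = 2 + 1/4 = 2 + ¼ = 9/4)
(-150 + J(-13))*250 = (-150 + 9/4)*250 = -591/4*250 = -73875/2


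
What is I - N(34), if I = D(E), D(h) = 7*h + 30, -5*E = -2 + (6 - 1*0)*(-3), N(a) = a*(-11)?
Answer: 432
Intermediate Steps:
N(a) = -11*a
E = 4 (E = -(-2 + (6 - 1*0)*(-3))/5 = -(-2 + (6 + 0)*(-3))/5 = -(-2 + 6*(-3))/5 = -(-2 - 18)/5 = -⅕*(-20) = 4)
D(h) = 30 + 7*h
I = 58 (I = 30 + 7*4 = 30 + 28 = 58)
I - N(34) = 58 - (-11)*34 = 58 - 1*(-374) = 58 + 374 = 432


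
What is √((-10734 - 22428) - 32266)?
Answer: 2*I*√16357 ≈ 255.79*I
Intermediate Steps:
√((-10734 - 22428) - 32266) = √(-33162 - 32266) = √(-65428) = 2*I*√16357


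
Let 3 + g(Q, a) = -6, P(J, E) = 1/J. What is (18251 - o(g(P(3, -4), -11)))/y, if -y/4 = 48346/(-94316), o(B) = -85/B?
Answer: 84153451/9459 ≈ 8896.7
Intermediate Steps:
g(Q, a) = -9 (g(Q, a) = -3 - 6 = -9)
y = 48346/23579 (y = -193384/(-94316) = -193384*(-1)/94316 = -4*(-24173/47158) = 48346/23579 ≈ 2.0504)
(18251 - o(g(P(3, -4), -11)))/y = (18251 - (-85)/(-9))/(48346/23579) = (18251 - (-85)*(-1)/9)*(23579/48346) = (18251 - 1*85/9)*(23579/48346) = (18251 - 85/9)*(23579/48346) = (164174/9)*(23579/48346) = 84153451/9459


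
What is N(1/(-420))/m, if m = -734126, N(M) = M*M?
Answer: -1/129499826400 ≈ -7.7220e-12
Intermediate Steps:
N(M) = M²
N(1/(-420))/m = (1/(-420))²/(-734126) = (-1/420)²*(-1/734126) = (1/176400)*(-1/734126) = -1/129499826400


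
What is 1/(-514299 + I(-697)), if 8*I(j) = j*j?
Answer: -8/3628583 ≈ -2.2047e-6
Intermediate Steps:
I(j) = j²/8 (I(j) = (j*j)/8 = j²/8)
1/(-514299 + I(-697)) = 1/(-514299 + (⅛)*(-697)²) = 1/(-514299 + (⅛)*485809) = 1/(-514299 + 485809/8) = 1/(-3628583/8) = -8/3628583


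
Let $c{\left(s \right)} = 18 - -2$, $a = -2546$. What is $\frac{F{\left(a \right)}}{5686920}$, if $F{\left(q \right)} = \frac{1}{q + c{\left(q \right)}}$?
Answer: $- \frac{1}{14365159920} \approx -6.9613 \cdot 10^{-11}$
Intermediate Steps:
$c{\left(s \right)} = 20$ ($c{\left(s \right)} = 18 + 2 = 20$)
$F{\left(q \right)} = \frac{1}{20 + q}$ ($F{\left(q \right)} = \frac{1}{q + 20} = \frac{1}{20 + q}$)
$\frac{F{\left(a \right)}}{5686920} = \frac{1}{\left(20 - 2546\right) 5686920} = \frac{1}{-2526} \cdot \frac{1}{5686920} = \left(- \frac{1}{2526}\right) \frac{1}{5686920} = - \frac{1}{14365159920}$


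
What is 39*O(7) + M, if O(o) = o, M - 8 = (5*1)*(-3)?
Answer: 266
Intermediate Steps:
M = -7 (M = 8 + (5*1)*(-3) = 8 + 5*(-3) = 8 - 15 = -7)
39*O(7) + M = 39*7 - 7 = 273 - 7 = 266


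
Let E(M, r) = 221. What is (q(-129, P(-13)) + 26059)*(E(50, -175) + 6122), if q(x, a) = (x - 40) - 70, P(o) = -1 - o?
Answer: 163776260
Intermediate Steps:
q(x, a) = -110 + x (q(x, a) = (-40 + x) - 70 = -110 + x)
(q(-129, P(-13)) + 26059)*(E(50, -175) + 6122) = ((-110 - 129) + 26059)*(221 + 6122) = (-239 + 26059)*6343 = 25820*6343 = 163776260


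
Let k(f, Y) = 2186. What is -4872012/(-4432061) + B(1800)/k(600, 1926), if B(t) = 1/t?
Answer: 19170397249661/17439273622800 ≈ 1.0993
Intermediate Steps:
-4872012/(-4432061) + B(1800)/k(600, 1926) = -4872012/(-4432061) + 1/(1800*2186) = -4872012*(-1/4432061) + (1/1800)*(1/2186) = 4872012/4432061 + 1/3934800 = 19170397249661/17439273622800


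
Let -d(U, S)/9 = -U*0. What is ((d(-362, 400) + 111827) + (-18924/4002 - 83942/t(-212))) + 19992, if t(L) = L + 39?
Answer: 15266169901/115391 ≈ 1.3230e+5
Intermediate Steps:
t(L) = 39 + L
d(U, S) = 0 (d(U, S) = -9*(-U)*0 = -9*0 = 0)
((d(-362, 400) + 111827) + (-18924/4002 - 83942/t(-212))) + 19992 = ((0 + 111827) + (-18924/4002 - 83942/(39 - 212))) + 19992 = (111827 + (-18924*1/4002 - 83942/(-173))) + 19992 = (111827 + (-3154/667 - 83942*(-1/173))) + 19992 = (111827 + (-3154/667 + 83942/173)) + 19992 = (111827 + 55443672/115391) + 19992 = 12959273029/115391 + 19992 = 15266169901/115391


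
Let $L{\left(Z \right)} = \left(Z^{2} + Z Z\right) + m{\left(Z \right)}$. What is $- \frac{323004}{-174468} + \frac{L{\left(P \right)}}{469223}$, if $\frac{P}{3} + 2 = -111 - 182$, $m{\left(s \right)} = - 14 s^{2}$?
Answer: $- \frac{124017623809}{6822033197} \approx -18.179$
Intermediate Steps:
$P = -885$ ($P = -6 + 3 \left(-111 - 182\right) = -6 + 3 \left(-293\right) = -6 - 879 = -885$)
$L{\left(Z \right)} = - 12 Z^{2}$ ($L{\left(Z \right)} = \left(Z^{2} + Z Z\right) - 14 Z^{2} = \left(Z^{2} + Z^{2}\right) - 14 Z^{2} = 2 Z^{2} - 14 Z^{2} = - 12 Z^{2}$)
$- \frac{323004}{-174468} + \frac{L{\left(P \right)}}{469223} = - \frac{323004}{-174468} + \frac{\left(-12\right) \left(-885\right)^{2}}{469223} = \left(-323004\right) \left(- \frac{1}{174468}\right) + \left(-12\right) 783225 \cdot \frac{1}{469223} = \frac{26917}{14539} - \frac{9398700}{469223} = - \frac{124017623809}{6822033197}$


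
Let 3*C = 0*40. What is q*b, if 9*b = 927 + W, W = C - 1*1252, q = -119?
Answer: 38675/9 ≈ 4297.2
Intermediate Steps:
C = 0 (C = (0*40)/3 = (⅓)*0 = 0)
W = -1252 (W = 0 - 1*1252 = 0 - 1252 = -1252)
b = -325/9 (b = (927 - 1252)/9 = (⅑)*(-325) = -325/9 ≈ -36.111)
q*b = -119*(-325/9) = 38675/9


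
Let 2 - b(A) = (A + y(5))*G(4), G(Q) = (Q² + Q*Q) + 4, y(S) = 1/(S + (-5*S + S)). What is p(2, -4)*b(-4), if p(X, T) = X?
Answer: 1484/5 ≈ 296.80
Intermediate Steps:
y(S) = -1/(3*S) (y(S) = 1/(S - 4*S) = 1/(-3*S) = -1/(3*S))
G(Q) = 4 + 2*Q² (G(Q) = (Q² + Q²) + 4 = 2*Q² + 4 = 4 + 2*Q²)
b(A) = 22/5 - 36*A (b(A) = 2 - (A - ⅓/5)*(4 + 2*4²) = 2 - (A - ⅓*⅕)*(4 + 2*16) = 2 - (A - 1/15)*(4 + 32) = 2 - (-1/15 + A)*36 = 2 - (-12/5 + 36*A) = 2 + (12/5 - 36*A) = 22/5 - 36*A)
p(2, -4)*b(-4) = 2*(22/5 - 36*(-4)) = 2*(22/5 + 144) = 2*(742/5) = 1484/5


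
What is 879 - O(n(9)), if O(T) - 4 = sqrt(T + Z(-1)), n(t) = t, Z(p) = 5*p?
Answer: 873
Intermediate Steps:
O(T) = 4 + sqrt(-5 + T) (O(T) = 4 + sqrt(T + 5*(-1)) = 4 + sqrt(T - 5) = 4 + sqrt(-5 + T))
879 - O(n(9)) = 879 - (4 + sqrt(-5 + 9)) = 879 - (4 + sqrt(4)) = 879 - (4 + 2) = 879 - 1*6 = 879 - 6 = 873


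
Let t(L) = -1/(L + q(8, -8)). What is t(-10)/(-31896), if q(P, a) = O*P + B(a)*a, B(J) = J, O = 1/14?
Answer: 7/12184272 ≈ 5.7451e-7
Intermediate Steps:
O = 1/14 ≈ 0.071429
q(P, a) = a² + P/14 (q(P, a) = P/14 + a*a = P/14 + a² = a² + P/14)
t(L) = -1/(452/7 + L) (t(L) = -1/(L + ((-8)² + (1/14)*8)) = -1/(L + (64 + 4/7)) = -1/(L + 452/7) = -1/(452/7 + L))
t(-10)/(-31896) = -7/(452 + 7*(-10))/(-31896) = -7/(452 - 70)*(-1/31896) = -7/382*(-1/31896) = 7/12184272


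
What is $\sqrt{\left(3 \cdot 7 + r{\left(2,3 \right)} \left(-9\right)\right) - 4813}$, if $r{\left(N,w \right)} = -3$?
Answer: $i \sqrt{4765} \approx 69.029 i$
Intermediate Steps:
$\sqrt{\left(3 \cdot 7 + r{\left(2,3 \right)} \left(-9\right)\right) - 4813} = \sqrt{\left(3 \cdot 7 - -27\right) - 4813} = \sqrt{\left(21 + 27\right) - 4813} = \sqrt{48 - 4813} = \sqrt{-4765} = i \sqrt{4765}$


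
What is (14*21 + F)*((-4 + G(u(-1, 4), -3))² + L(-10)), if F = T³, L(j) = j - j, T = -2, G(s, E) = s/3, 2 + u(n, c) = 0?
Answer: 56056/9 ≈ 6228.4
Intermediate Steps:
u(n, c) = -2 (u(n, c) = -2 + 0 = -2)
G(s, E) = s/3 (G(s, E) = s*(⅓) = s/3)
L(j) = 0
F = -8 (F = (-2)³ = -8)
(14*21 + F)*((-4 + G(u(-1, 4), -3))² + L(-10)) = (14*21 - 8)*((-4 + (⅓)*(-2))² + 0) = (294 - 8)*((-4 - ⅔)² + 0) = 286*((-14/3)² + 0) = 286*(196/9 + 0) = 286*(196/9) = 56056/9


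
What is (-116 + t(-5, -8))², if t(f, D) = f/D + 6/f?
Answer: 21743569/1600 ≈ 13590.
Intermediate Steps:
t(f, D) = 6/f + f/D
(-116 + t(-5, -8))² = (-116 + (6/(-5) - 5/(-8)))² = (-116 + (6*(-⅕) - 5*(-⅛)))² = (-116 + (-6/5 + 5/8))² = (-116 - 23/40)² = (-4663/40)² = 21743569/1600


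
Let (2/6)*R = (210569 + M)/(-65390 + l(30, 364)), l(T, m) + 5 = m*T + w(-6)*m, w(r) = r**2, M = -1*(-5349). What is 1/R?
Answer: -41371/647754 ≈ -0.063868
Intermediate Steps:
M = 5349
l(T, m) = -5 + 36*m + T*m (l(T, m) = -5 + (m*T + (-6)**2*m) = -5 + (T*m + 36*m) = -5 + (36*m + T*m) = -5 + 36*m + T*m)
R = -647754/41371 (R = 3*((210569 + 5349)/(-65390 + (-5 + 36*364 + 30*364))) = 3*(215918/(-65390 + (-5 + 13104 + 10920))) = 3*(215918/(-65390 + 24019)) = 3*(215918/(-41371)) = 3*(215918*(-1/41371)) = 3*(-215918/41371) = -647754/41371 ≈ -15.657)
1/R = 1/(-647754/41371) = -41371/647754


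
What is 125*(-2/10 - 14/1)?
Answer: -1775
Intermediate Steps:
125*(-2/10 - 14/1) = 125*(-2*⅒ - 14*1) = 125*(-⅕ - 14) = 125*(-71/5) = -1775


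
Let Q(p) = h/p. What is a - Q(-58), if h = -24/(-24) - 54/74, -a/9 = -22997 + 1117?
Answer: 211295165/1073 ≈ 1.9692e+5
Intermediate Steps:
a = 196920 (a = -9*(-22997 + 1117) = -9*(-21880) = 196920)
h = 10/37 (h = -24*(-1/24) - 54*1/74 = 1 - 27/37 = 10/37 ≈ 0.27027)
Q(p) = 10/(37*p)
a - Q(-58) = 196920 - 10/(37*(-58)) = 196920 - 10*(-1)/(37*58) = 196920 - 1*(-5/1073) = 196920 + 5/1073 = 211295165/1073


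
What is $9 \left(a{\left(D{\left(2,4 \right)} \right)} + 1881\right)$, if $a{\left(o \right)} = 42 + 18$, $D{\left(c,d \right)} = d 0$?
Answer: $17469$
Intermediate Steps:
$D{\left(c,d \right)} = 0$
$a{\left(o \right)} = 60$
$9 \left(a{\left(D{\left(2,4 \right)} \right)} + 1881\right) = 9 \left(60 + 1881\right) = 9 \cdot 1941 = 17469$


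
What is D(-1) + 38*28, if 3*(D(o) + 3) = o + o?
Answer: 3181/3 ≈ 1060.3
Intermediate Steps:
D(o) = -3 + 2*o/3 (D(o) = -3 + (o + o)/3 = -3 + (2*o)/3 = -3 + 2*o/3)
D(-1) + 38*28 = (-3 + (⅔)*(-1)) + 38*28 = (-3 - ⅔) + 1064 = -11/3 + 1064 = 3181/3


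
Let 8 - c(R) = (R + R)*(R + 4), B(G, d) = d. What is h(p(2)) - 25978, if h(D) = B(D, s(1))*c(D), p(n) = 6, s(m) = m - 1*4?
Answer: -25642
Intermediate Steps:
s(m) = -4 + m (s(m) = m - 4 = -4 + m)
c(R) = 8 - 2*R*(4 + R) (c(R) = 8 - (R + R)*(R + 4) = 8 - 2*R*(4 + R))
h(D) = -24 + 6*D² + 24*D (h(D) = (-4 + 1)*(8 - 8*D - 2*D²) = -3*(8 - 8*D - 2*D²) = -24 + 6*D² + 24*D)
h(p(2)) - 25978 = (-24 + 6*6² + 24*6) - 25978 = (-24 + 6*36 + 144) - 25978 = (-24 + 216 + 144) - 25978 = 336 - 25978 = -25642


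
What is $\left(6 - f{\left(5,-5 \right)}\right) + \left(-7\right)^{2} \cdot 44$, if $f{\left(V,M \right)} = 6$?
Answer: $2156$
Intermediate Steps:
$\left(6 - f{\left(5,-5 \right)}\right) + \left(-7\right)^{2} \cdot 44 = \left(6 - 6\right) + \left(-7\right)^{2} \cdot 44 = \left(6 - 6\right) + 49 \cdot 44 = 0 + 2156 = 2156$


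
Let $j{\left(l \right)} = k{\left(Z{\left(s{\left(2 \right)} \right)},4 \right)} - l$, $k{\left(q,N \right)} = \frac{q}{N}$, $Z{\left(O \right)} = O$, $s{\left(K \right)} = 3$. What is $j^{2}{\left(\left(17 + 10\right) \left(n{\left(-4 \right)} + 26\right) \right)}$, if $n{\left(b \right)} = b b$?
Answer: $\frac{20548089}{16} \approx 1.2843 \cdot 10^{6}$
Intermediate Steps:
$n{\left(b \right)} = b^{2}$
$j{\left(l \right)} = \frac{3}{4} - l$
$j^{2}{\left(\left(17 + 10\right) \left(n{\left(-4 \right)} + 26\right) \right)} = \left(\frac{3}{4} - \left(17 + 10\right) \left(\left(-4\right)^{2} + 26\right)\right)^{2} = \left(\frac{3}{4} - 27 \left(16 + 26\right)\right)^{2} = \left(\frac{3}{4} - 27 \cdot 42\right)^{2} = \left(\frac{3}{4} - 1134\right)^{2} = \left(- \frac{4533}{4}\right)^{2} = \frac{20548089}{16}$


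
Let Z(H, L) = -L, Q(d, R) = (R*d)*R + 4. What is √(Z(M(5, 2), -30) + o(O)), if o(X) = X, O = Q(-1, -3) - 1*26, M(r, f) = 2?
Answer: I ≈ 1.0*I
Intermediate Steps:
Q(d, R) = 4 + d*R² (Q(d, R) = d*R² + 4 = 4 + d*R²)
O = -31 (O = (4 - 1*(-3)²) - 1*26 = (4 - 1*9) - 26 = (4 - 9) - 26 = -5 - 26 = -31)
√(Z(M(5, 2), -30) + o(O)) = √(-1*(-30) - 31) = √(30 - 31) = √(-1) = I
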